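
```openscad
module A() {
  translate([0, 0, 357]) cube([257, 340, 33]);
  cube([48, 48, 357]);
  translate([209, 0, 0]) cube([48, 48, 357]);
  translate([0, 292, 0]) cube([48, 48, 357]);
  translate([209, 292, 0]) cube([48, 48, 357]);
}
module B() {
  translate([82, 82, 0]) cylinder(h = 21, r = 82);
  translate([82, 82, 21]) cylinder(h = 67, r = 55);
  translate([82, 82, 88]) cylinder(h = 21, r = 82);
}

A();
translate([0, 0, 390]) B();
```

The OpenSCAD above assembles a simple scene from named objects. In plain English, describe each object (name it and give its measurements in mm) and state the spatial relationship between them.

A is a four-legged stool. The seat is a 257×340×33 mm slab whose top surface is at z = 390 mm; four square legs, each 48×48 mm in cross-section, run from the floor (z = 0) to the underside of the seat, each flush with a corner of the seat.

B is a spool: two coaxial disc flanges of radius 82 mm and thickness 21 mm, joined by a core cylinder of radius 55 mm and height 67 mm. The lower flange rests on z = 0 and the three cylinders share a vertical axis.

The spool is on top of the stool.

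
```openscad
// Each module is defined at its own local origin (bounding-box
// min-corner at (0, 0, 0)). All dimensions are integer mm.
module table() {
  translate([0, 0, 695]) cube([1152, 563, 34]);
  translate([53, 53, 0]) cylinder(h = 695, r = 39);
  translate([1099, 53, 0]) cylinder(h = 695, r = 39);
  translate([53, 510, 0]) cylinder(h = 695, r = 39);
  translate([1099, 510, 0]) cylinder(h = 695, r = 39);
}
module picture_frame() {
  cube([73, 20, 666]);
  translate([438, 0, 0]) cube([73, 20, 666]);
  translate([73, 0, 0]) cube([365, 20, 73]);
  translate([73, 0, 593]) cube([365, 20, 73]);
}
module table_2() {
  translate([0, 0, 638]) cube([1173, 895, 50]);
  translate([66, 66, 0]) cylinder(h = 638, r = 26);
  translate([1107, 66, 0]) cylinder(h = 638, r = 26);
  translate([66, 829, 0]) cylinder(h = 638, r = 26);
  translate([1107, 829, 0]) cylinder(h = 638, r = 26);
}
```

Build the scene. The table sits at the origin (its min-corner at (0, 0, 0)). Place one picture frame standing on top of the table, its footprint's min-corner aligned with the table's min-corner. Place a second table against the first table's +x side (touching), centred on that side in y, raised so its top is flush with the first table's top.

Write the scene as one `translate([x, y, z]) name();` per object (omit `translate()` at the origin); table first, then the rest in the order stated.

table();
translate([0, 0, 729]) picture_frame();
translate([1152, -166, 41]) table_2();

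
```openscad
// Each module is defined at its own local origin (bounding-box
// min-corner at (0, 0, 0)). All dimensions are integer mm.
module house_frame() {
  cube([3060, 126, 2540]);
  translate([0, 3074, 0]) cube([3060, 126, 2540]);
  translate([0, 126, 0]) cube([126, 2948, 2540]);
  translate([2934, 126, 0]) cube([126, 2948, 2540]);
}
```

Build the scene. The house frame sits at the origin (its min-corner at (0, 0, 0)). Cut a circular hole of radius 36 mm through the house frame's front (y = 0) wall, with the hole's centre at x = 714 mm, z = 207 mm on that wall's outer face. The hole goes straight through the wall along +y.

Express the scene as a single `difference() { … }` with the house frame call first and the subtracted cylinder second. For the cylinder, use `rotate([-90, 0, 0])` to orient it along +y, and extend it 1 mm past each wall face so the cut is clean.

difference() {
  house_frame();
  translate([714, -1, 207]) rotate([-90, 0, 0]) cylinder(h = 128, r = 36);
}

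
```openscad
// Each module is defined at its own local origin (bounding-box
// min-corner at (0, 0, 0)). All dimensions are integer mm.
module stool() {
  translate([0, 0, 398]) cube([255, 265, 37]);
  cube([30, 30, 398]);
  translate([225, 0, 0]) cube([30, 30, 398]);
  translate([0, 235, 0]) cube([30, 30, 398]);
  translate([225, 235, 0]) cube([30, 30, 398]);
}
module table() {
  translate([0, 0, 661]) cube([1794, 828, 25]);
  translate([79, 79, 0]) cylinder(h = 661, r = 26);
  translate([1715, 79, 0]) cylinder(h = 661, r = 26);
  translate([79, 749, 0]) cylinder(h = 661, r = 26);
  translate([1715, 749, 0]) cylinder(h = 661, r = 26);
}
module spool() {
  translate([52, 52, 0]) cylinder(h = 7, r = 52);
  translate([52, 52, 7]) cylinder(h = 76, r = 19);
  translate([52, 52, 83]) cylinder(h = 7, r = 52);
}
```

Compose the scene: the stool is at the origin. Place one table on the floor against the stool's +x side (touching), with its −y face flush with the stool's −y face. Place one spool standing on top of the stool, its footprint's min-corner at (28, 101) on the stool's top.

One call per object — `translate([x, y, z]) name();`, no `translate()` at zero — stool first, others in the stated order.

stool();
translate([255, 0, 0]) table();
translate([28, 101, 435]) spool();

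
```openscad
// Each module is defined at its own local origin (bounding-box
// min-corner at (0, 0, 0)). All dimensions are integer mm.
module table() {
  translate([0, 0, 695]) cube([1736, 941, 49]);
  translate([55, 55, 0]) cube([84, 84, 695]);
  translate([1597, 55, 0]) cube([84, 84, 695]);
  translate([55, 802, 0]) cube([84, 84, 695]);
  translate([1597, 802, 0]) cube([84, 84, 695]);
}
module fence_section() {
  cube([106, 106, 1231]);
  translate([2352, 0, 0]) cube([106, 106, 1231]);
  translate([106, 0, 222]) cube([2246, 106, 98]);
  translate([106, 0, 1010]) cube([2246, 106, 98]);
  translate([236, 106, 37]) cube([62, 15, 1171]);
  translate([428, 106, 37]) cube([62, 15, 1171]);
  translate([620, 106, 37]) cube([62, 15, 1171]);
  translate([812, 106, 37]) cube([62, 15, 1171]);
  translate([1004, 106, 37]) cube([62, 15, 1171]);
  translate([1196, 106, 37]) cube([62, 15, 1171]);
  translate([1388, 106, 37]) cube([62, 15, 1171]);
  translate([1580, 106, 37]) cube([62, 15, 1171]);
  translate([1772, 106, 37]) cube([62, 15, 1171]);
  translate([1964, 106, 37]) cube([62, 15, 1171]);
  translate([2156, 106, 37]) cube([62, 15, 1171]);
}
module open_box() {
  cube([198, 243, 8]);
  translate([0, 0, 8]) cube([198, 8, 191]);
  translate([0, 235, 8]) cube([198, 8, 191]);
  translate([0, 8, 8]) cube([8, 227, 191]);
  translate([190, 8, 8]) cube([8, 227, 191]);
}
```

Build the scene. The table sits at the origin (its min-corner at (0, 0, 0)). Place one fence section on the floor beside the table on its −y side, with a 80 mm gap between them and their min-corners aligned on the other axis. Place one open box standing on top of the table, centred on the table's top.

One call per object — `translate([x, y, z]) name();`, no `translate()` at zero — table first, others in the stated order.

table();
translate([0, -201, 0]) fence_section();
translate([769, 349, 744]) open_box();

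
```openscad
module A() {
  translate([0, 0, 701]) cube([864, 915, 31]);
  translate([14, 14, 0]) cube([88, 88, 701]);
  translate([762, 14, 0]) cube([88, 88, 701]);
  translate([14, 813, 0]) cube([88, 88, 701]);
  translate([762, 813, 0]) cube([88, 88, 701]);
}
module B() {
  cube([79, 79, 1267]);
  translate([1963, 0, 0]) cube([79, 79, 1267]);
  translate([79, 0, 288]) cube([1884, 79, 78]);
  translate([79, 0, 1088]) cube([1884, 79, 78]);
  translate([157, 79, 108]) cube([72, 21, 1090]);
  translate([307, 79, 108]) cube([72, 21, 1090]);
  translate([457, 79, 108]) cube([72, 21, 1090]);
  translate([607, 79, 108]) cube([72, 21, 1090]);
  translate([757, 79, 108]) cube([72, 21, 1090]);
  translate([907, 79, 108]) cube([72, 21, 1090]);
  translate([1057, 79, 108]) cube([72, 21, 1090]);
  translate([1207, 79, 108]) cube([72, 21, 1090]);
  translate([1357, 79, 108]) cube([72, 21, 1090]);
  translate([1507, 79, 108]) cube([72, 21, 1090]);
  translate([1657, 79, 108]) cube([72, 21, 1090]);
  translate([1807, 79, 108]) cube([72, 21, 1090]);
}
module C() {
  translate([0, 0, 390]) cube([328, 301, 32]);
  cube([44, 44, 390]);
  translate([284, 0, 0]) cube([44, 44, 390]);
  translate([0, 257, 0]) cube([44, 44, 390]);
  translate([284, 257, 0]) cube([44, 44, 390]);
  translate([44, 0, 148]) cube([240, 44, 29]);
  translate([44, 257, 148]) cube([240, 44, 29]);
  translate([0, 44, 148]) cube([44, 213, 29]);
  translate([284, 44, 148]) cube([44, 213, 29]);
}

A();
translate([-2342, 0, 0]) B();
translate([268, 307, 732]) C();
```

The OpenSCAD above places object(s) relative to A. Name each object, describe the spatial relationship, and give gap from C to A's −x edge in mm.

A is a table. B is a fence section. C is a stool. The fence section is on the floor beside the table on its −x side. The stool is on top of the table, centred. The gap from the stool to the table's −x edge is 268 mm.

The stool's min-x is at 268; the table's min-x is 0; gap = 268 mm.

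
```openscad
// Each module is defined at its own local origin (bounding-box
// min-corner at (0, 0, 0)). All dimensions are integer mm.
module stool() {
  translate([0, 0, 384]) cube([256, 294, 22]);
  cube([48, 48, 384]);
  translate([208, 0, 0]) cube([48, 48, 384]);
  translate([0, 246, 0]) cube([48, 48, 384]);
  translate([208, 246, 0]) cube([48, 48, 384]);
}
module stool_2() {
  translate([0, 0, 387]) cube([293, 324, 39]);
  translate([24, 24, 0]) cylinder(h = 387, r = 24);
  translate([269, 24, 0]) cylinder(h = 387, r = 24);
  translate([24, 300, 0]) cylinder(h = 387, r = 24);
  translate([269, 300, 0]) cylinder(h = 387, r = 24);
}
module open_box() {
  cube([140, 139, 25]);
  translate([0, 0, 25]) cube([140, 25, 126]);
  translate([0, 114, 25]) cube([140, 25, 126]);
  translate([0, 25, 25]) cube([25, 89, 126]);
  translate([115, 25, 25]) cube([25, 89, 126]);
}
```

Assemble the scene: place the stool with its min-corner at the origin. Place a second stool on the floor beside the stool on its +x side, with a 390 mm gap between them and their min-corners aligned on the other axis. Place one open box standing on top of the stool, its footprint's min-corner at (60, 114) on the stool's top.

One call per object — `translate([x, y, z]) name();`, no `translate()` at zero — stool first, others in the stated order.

stool();
translate([646, 0, 0]) stool_2();
translate([60, 114, 406]) open_box();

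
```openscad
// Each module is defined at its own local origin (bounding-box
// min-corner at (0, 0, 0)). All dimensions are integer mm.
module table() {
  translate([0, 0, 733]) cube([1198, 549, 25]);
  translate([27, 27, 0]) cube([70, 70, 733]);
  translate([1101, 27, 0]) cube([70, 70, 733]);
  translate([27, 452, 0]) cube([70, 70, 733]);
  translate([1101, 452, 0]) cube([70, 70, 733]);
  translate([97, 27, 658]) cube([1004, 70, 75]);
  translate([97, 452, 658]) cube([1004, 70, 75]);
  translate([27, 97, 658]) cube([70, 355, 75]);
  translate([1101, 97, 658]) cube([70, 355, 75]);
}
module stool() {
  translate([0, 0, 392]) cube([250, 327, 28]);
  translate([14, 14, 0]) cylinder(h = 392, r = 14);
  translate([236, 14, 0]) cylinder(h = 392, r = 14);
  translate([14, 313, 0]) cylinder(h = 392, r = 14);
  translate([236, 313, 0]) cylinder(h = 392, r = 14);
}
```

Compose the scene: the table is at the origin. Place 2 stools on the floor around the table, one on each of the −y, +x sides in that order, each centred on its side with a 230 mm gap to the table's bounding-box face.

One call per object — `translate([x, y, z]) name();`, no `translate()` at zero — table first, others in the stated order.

table();
translate([474, -557, 0]) stool();
translate([1428, 111, 0]) stool();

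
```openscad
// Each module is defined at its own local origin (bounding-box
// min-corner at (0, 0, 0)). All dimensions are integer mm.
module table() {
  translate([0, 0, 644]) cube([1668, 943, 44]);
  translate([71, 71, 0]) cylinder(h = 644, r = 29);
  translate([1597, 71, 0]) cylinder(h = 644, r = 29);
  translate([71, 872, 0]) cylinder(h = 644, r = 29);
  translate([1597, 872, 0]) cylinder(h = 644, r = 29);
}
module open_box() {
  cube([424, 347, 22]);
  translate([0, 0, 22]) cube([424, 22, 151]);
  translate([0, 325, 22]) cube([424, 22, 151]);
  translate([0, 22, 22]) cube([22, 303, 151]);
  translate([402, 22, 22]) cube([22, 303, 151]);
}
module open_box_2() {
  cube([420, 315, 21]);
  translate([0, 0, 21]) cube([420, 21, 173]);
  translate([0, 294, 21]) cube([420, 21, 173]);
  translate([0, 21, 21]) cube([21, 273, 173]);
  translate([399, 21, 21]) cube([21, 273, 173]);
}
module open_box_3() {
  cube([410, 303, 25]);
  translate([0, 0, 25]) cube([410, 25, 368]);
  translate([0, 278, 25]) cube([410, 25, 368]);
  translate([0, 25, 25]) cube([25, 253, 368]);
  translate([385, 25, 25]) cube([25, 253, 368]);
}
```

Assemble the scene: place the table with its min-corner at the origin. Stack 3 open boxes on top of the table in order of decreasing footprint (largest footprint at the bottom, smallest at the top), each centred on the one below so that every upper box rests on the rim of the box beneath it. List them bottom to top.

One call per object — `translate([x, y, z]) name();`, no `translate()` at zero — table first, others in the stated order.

table();
translate([622, 298, 688]) open_box();
translate([624, 314, 861]) open_box_2();
translate([629, 320, 1055]) open_box_3();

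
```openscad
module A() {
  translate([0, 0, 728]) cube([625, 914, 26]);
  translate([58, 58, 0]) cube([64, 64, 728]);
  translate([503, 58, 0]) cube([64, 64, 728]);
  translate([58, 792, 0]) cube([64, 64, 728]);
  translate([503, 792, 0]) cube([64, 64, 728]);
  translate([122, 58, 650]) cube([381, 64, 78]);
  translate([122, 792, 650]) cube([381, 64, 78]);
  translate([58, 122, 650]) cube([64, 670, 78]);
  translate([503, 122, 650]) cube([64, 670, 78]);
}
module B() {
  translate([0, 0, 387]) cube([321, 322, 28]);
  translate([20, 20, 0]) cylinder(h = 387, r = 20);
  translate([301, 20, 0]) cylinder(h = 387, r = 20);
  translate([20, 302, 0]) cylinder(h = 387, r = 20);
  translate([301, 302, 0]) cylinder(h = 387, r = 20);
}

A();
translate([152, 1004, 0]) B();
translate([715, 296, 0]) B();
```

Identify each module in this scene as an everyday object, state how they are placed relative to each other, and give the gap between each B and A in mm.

Each stool's nearest face is 90 mm from the table's bounding box.

A is a table. B is a stool. Two stools sit around the table at the +y, +x sides. The gap between each stool and the table is 90 mm.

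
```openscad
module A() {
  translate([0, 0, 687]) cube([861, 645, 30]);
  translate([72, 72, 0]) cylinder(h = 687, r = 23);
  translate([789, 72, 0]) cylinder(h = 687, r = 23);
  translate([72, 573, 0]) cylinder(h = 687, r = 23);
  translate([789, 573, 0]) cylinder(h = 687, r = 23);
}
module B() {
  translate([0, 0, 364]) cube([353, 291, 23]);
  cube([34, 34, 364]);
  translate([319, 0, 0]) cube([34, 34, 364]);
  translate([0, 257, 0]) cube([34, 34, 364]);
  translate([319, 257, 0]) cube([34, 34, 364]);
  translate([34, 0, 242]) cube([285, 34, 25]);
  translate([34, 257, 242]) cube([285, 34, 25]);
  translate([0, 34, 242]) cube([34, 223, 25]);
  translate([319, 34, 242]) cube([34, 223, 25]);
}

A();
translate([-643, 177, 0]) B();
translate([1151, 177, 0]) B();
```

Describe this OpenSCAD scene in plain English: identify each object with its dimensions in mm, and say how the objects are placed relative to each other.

A is a table with a 861×645 mm rectangular top, 30 mm thick, top surface at z = 717 mm, supported by four round legs of 46 mm diameter, each leg's bounding box inset 49 mm from the nearest pair of top edges, running from the floor.

B is a four-legged stool. The seat is 353×291 mm, 23 mm thick, top at z = 387 mm. It stands on four square legs, each 34×34 mm in cross-section, from z = 0 to the seat underside, each flush with a corner of the seat. Four stretchers, 34 mm wide and 25 mm tall, connect adjacent legs with their undersides at z = 242 mm, each running between the inner faces of the legs it joins and aligned with the legs' outer faces on the other axis.

Two stools sit around the table at the −x, +x sides.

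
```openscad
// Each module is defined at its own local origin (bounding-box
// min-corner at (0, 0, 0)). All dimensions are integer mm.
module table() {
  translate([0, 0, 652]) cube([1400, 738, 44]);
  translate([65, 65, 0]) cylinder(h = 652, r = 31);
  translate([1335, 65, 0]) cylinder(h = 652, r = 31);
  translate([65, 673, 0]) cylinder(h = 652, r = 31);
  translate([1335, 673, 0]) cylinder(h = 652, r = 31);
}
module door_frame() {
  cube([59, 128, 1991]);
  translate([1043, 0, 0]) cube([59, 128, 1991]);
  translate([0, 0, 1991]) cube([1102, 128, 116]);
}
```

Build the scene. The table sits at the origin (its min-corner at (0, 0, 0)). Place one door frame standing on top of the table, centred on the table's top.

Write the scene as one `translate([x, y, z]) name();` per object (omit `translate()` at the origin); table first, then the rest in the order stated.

table();
translate([149, 305, 696]) door_frame();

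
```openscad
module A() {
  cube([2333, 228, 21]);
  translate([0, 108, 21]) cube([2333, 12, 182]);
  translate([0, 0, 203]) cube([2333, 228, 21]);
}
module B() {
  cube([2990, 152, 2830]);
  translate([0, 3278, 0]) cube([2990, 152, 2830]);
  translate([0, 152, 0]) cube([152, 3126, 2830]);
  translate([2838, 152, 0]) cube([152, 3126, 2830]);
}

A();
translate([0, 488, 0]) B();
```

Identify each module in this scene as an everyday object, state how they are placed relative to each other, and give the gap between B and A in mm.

The house frame's nearest face is 260 mm from the I-beam's +y face.

A is an I-beam. B is a house frame. The house frame is on the floor beside the I-beam on its +y side. The gap between the house frame and the I-beam is 260 mm.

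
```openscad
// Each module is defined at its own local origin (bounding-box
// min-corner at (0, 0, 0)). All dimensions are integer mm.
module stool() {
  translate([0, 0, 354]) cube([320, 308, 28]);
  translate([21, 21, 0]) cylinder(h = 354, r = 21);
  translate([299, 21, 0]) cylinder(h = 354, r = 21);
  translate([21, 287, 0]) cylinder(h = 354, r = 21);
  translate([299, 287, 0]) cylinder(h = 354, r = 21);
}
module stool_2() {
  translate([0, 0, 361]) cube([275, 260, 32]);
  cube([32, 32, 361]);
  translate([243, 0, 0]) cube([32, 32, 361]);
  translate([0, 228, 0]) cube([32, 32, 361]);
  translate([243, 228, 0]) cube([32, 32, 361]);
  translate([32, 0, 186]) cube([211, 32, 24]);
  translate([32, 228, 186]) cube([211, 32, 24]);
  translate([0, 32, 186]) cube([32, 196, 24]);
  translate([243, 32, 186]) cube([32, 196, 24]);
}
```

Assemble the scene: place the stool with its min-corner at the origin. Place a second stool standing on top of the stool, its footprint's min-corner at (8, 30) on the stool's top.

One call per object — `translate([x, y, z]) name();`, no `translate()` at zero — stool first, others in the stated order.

stool();
translate([8, 30, 382]) stool_2();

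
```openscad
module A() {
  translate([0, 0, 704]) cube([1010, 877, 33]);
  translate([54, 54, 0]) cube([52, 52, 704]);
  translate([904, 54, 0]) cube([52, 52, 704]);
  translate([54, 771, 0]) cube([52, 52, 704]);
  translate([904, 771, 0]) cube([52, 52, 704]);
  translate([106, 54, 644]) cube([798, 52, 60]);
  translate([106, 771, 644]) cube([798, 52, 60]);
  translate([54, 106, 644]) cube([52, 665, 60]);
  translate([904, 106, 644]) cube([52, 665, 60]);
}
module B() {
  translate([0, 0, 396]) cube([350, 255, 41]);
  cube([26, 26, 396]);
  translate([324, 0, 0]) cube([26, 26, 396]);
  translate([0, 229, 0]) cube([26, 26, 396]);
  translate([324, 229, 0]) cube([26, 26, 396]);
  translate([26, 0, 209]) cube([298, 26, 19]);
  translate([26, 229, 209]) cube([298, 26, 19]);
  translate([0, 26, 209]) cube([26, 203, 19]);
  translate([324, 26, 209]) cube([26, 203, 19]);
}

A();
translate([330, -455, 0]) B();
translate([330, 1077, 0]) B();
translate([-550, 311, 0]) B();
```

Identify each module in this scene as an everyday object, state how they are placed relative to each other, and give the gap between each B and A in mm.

Each stool's nearest face is 200 mm from the table's bounding box.

A is a table. B is a stool. Three stools sit around the table at the −y, +y, −x sides. The gap between each stool and the table is 200 mm.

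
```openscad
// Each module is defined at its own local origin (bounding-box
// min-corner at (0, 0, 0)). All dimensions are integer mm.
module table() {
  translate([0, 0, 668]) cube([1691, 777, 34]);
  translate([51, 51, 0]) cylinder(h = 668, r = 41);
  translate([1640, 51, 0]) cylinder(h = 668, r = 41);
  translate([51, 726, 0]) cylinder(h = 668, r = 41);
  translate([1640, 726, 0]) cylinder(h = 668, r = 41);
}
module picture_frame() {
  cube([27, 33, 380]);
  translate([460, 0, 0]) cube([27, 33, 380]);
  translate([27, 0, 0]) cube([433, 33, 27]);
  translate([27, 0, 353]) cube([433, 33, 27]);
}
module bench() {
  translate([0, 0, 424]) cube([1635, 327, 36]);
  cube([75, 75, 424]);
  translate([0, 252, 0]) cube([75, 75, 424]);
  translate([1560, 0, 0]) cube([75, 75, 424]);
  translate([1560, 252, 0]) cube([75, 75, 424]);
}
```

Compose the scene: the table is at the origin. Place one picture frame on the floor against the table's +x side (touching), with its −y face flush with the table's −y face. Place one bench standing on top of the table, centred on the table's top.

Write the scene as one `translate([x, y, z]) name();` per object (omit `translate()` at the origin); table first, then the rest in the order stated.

table();
translate([1691, 0, 0]) picture_frame();
translate([28, 225, 702]) bench();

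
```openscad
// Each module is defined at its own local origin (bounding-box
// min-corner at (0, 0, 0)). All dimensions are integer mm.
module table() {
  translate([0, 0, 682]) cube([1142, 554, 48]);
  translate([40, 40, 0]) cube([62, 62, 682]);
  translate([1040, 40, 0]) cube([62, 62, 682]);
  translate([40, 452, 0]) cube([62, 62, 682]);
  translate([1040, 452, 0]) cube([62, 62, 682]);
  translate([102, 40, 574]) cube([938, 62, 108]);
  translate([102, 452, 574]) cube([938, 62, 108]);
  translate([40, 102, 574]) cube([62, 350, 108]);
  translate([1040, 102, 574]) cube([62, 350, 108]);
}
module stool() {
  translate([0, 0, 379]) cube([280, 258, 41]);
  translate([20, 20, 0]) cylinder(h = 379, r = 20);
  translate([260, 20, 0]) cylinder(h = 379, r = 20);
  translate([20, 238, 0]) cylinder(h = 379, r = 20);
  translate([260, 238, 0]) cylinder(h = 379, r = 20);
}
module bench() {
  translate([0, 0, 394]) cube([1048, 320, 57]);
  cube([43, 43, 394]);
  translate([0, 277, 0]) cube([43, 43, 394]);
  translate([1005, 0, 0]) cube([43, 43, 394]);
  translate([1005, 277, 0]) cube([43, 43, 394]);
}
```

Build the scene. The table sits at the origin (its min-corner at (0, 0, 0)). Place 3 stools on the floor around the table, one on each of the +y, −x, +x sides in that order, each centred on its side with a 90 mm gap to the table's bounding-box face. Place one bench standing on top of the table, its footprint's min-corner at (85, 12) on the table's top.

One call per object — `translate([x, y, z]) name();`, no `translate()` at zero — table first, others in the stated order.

table();
translate([431, 644, 0]) stool();
translate([-370, 148, 0]) stool();
translate([1232, 148, 0]) stool();
translate([85, 12, 730]) bench();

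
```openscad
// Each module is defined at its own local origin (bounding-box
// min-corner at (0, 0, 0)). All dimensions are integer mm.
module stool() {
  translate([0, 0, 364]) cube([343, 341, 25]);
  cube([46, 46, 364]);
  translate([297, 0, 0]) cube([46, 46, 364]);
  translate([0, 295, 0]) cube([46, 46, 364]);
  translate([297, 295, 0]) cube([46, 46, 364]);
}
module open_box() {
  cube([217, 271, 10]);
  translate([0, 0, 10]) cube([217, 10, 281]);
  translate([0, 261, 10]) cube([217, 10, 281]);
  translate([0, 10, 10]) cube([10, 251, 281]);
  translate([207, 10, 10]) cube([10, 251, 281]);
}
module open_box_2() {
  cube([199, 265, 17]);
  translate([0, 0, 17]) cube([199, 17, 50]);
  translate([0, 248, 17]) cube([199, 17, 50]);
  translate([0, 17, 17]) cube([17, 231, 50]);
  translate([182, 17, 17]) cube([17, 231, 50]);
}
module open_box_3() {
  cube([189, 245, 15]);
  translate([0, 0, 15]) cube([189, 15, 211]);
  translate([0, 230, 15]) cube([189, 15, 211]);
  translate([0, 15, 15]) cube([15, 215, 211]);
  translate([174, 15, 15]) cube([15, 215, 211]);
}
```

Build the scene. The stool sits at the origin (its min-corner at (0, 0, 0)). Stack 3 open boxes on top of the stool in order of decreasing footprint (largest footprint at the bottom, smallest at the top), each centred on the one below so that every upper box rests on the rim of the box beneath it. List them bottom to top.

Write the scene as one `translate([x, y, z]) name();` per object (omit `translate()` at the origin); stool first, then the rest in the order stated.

stool();
translate([63, 35, 389]) open_box();
translate([72, 38, 680]) open_box_2();
translate([77, 48, 747]) open_box_3();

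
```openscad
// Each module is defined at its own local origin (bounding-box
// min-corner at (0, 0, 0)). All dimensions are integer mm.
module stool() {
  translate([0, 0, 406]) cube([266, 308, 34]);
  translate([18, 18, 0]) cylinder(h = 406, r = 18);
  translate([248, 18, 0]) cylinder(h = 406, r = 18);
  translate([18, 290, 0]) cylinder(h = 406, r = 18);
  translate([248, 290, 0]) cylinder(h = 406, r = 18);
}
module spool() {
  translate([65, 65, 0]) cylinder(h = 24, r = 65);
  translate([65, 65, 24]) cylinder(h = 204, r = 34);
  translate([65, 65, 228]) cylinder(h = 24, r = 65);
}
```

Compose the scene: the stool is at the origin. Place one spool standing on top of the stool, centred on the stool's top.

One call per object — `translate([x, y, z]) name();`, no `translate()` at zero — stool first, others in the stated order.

stool();
translate([68, 89, 440]) spool();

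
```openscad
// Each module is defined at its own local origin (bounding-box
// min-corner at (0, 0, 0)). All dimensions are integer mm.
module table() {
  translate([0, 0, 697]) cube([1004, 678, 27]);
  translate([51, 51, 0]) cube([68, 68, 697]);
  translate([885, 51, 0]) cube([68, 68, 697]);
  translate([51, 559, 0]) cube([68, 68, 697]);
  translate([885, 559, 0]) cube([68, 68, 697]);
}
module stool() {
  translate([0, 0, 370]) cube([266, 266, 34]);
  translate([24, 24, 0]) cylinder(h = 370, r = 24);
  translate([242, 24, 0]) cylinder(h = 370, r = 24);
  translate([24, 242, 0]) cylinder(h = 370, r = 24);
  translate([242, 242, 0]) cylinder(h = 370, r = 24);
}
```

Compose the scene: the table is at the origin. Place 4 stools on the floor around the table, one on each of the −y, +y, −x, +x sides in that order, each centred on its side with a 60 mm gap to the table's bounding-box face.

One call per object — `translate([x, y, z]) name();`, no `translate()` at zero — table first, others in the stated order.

table();
translate([369, -326, 0]) stool();
translate([369, 738, 0]) stool();
translate([-326, 206, 0]) stool();
translate([1064, 206, 0]) stool();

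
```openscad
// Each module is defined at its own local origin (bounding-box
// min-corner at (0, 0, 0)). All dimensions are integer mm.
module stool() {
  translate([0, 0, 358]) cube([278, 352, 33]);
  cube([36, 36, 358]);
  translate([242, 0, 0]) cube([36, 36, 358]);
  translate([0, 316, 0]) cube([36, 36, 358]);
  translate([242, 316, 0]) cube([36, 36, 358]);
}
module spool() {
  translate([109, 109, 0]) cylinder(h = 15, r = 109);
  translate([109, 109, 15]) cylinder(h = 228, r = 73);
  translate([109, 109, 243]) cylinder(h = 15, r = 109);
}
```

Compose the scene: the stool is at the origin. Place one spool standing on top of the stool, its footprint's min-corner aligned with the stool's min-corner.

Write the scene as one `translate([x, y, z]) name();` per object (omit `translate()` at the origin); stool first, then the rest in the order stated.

stool();
translate([0, 0, 391]) spool();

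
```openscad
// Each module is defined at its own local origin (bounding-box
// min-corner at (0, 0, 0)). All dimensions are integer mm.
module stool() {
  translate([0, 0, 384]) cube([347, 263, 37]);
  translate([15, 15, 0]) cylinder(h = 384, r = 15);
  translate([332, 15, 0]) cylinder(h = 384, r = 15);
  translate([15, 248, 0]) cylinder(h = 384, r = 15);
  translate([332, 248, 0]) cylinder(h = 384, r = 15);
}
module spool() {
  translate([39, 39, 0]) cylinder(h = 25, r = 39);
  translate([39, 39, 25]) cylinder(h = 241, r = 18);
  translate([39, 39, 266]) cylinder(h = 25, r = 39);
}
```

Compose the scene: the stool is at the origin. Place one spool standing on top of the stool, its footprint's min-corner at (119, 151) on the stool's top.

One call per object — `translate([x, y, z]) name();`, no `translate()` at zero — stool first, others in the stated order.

stool();
translate([119, 151, 421]) spool();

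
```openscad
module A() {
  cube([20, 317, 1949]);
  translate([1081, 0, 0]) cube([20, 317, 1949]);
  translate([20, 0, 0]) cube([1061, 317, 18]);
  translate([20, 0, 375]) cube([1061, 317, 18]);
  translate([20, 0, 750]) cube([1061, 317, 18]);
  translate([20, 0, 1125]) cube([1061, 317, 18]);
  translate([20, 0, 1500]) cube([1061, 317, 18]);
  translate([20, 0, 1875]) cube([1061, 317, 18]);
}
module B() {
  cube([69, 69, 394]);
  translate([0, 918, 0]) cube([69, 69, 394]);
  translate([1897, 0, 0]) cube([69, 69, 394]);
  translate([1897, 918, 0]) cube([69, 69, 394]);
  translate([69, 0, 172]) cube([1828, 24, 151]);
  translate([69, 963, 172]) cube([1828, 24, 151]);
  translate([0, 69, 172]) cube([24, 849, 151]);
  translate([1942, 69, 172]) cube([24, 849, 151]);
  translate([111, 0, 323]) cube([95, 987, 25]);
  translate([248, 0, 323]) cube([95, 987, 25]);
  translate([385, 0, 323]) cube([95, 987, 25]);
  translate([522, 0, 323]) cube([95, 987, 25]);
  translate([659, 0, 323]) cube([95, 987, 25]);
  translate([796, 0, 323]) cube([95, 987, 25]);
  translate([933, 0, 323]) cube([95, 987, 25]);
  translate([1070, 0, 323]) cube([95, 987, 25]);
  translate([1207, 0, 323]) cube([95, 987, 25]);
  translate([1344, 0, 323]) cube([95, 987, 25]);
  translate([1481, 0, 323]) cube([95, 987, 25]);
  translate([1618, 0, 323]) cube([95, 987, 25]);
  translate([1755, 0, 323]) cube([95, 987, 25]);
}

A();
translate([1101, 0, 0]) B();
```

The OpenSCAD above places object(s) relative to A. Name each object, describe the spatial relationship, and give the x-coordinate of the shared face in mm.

A is a bookshelf. B is a bed frame. The bed frame is against the bookshelf's +x side, with their −y faces flush. The x-coordinate of the shared face is 1101 mm.

The bookshelf's +x face and the bed frame's −x face are both at x = 1101 mm.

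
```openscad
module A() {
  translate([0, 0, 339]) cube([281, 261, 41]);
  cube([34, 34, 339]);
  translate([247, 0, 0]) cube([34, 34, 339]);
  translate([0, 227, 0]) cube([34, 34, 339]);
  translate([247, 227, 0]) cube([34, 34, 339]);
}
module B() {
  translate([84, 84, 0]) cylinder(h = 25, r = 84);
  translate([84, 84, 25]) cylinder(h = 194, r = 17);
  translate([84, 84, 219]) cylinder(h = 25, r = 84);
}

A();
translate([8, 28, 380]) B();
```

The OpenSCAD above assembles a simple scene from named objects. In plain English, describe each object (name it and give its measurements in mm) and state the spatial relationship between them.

A is a four-legged stool. The seat is 281×261 mm, 41 mm thick, top at z = 380 mm. It stands on four square legs, each 34×34 mm in cross-section, from z = 0 to the seat underside, each flush with a corner of the seat.

B is a spool: two coaxial disc flanges of radius 84 mm and thickness 25 mm, joined by a core cylinder of radius 17 mm and height 194 mm. The lower flange rests on z = 0 and the three cylinders share a vertical axis.

The spool is on top of the stool.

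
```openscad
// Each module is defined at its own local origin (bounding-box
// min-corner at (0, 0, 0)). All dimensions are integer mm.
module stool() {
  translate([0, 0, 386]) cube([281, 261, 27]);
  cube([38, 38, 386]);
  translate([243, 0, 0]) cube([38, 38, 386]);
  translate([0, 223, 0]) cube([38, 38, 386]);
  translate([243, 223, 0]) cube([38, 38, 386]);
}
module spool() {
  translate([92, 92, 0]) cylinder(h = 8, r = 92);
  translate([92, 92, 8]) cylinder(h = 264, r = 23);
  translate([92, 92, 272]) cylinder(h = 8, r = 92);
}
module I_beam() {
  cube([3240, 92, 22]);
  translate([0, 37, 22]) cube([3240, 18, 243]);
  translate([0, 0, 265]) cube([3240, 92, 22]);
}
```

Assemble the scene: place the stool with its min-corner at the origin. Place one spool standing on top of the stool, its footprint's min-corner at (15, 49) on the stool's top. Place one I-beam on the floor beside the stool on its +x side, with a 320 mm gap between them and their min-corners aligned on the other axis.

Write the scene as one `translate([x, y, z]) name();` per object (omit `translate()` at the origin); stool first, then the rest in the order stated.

stool();
translate([15, 49, 413]) spool();
translate([601, 0, 0]) I_beam();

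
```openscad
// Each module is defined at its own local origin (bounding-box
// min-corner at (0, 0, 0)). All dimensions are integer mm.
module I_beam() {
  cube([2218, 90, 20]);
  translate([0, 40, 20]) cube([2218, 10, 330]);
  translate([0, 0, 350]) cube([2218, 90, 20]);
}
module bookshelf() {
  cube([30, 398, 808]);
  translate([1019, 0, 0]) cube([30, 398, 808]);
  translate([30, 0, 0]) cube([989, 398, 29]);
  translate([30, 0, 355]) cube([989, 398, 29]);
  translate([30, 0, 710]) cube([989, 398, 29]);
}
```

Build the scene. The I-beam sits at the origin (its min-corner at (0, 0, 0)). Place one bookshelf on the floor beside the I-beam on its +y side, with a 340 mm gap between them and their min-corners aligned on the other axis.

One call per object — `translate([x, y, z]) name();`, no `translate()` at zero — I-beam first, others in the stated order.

I_beam();
translate([0, 430, 0]) bookshelf();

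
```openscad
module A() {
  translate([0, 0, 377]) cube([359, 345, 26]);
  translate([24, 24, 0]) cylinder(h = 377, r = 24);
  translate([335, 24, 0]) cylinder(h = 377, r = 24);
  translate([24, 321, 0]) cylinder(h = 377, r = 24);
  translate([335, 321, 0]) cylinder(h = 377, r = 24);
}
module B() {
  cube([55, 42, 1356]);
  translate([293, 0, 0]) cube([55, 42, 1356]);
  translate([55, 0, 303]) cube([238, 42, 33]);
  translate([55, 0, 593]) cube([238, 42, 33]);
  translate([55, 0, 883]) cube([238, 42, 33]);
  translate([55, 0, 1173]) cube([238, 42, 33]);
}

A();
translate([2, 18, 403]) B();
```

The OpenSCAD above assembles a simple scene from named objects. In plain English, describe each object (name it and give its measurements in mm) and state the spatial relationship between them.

A is a four-legged stool. The seat is 359×345 mm, 26 mm thick, top at z = 403 mm. It stands on four round legs, each 48 mm in diameter, from z = 0 to the seat underside, each leg's axis is inset half a diameter from the nearest pair of seat edges (so the leg's bounding box is flush with the corner).

B is a wooden ladder with two side rails of 55×42 mm section and 1356 mm height, set 348 mm apart overall. Between them run 4 rectangular rungs (42 mm deep, 33 mm thick), front faces flush with the rails' −y face. The bottom of the first rung is 303 mm above the floor and each subsequent rung is 290 mm higher than the one below.

The ladder is on top of the stool.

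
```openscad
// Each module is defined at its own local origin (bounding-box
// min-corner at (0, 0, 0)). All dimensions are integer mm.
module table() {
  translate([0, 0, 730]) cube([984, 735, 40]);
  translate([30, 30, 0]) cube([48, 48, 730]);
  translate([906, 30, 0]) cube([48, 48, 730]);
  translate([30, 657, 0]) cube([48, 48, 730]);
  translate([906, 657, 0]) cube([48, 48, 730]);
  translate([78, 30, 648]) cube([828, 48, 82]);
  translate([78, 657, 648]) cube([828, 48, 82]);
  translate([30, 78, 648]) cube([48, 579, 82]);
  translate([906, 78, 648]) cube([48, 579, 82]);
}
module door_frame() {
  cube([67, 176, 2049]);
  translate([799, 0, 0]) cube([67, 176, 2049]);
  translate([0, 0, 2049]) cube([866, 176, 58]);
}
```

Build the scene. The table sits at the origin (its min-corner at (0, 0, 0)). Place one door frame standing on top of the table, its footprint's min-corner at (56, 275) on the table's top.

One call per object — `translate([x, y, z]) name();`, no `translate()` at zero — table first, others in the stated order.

table();
translate([56, 275, 770]) door_frame();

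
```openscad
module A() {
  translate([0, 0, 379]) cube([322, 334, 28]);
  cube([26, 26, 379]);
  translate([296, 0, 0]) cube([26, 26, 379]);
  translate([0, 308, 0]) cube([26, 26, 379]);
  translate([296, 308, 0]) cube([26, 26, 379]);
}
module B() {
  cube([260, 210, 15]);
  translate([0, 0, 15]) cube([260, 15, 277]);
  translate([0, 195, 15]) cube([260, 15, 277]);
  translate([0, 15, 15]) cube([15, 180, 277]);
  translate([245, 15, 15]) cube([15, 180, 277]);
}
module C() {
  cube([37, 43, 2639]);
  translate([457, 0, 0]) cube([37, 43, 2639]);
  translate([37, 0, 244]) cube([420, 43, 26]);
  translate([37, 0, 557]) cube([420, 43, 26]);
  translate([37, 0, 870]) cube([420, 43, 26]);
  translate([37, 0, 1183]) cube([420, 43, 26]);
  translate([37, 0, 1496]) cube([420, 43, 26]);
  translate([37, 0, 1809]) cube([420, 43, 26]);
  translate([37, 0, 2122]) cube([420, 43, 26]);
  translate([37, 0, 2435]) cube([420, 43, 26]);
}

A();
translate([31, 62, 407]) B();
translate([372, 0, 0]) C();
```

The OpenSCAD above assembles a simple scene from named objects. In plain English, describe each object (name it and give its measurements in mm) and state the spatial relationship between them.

A is a simple wooden stool: a rectangular seat 322 mm (x) by 334 mm (y), 28 mm thick, top face at z = 407 mm, on four square legs, each 26×26 mm in cross-section. The legs rest on z = 0, each flush with a corner of the seat.

B is an open storage box with external size 260×210×292 mm and wall thickness 15 mm (the base is also 15 mm thick). The base covers the whole footprint; the four walls stand on the base, with the y-facing walls full-width and the x-facing walls fitting between their inner faces.

C is a straight ladder. Two 37×43 mm vertical rails, 2639 mm tall, stand 494 mm apart (outside-to-outside) with their front faces coplanar on the −y side. 8 rungs, each 43 mm deep and 26 mm tall, span between the inner faces of the rails, front faces flush with the rails. The lowest rung's underside is at z = 244 mm and rungs are spaced 313 mm apart (underside to underside).

The open box is on top of the stool, centred. The ladder is on the floor beside the stool on its +x side.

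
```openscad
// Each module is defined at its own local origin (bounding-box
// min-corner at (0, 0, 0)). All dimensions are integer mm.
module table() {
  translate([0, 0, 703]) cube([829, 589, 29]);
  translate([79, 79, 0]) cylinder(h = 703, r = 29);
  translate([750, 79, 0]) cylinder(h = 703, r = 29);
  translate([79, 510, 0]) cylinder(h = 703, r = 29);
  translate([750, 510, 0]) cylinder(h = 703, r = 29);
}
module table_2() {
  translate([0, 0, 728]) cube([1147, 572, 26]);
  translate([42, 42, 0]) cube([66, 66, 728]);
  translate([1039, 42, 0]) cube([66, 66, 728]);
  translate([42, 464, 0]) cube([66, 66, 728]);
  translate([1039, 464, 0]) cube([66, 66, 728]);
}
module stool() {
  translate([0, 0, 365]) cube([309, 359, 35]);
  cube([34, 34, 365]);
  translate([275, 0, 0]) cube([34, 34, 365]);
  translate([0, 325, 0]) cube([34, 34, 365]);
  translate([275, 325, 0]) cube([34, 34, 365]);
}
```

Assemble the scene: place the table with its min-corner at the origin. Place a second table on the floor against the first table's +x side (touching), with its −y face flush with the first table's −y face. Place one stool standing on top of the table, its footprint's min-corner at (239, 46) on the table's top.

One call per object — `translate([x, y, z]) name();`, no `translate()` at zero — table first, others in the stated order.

table();
translate([829, 0, 0]) table_2();
translate([239, 46, 732]) stool();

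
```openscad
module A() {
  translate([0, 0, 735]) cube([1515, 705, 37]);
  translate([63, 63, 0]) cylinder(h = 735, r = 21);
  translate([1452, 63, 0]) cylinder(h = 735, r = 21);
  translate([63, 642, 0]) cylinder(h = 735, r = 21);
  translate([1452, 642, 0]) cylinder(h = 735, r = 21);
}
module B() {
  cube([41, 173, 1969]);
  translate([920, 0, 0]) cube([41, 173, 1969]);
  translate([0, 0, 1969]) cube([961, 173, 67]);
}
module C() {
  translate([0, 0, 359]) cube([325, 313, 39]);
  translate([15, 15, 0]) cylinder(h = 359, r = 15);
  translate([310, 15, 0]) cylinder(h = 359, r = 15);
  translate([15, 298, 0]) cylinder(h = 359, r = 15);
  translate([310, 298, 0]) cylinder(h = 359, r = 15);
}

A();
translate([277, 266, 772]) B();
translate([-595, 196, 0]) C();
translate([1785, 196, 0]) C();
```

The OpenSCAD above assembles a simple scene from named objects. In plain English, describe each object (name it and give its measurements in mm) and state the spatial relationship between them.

A is a rectangular dining table. The top is 1515×705×37 mm with its upper surface at z = 772 mm. It stands on four round legs of 42 mm diameter, each leg's bounding box inset 42 mm from the nearest pair of top edges, running from the floor to the underside of the top.

B is a rectangular door frame: two vertical jambs of 41×173 mm section, 1969 mm tall, with a clear opening 879 mm wide between their inner faces. A header 67 mm tall and 173 mm deep lies on top of the jambs and spans the full outside width.

C is a simple wooden stool: a rectangular seat 325 mm (x) by 313 mm (y), 39 mm thick, top face at z = 398 mm, on four round legs, each 30 mm in diameter. The legs rest on z = 0, each leg's axis is inset half a diameter from the nearest pair of seat edges (so the leg's bounding box is flush with the corner).

The door frame is on top of the table, centred. Two stools sit around the table at the −x, +x sides.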